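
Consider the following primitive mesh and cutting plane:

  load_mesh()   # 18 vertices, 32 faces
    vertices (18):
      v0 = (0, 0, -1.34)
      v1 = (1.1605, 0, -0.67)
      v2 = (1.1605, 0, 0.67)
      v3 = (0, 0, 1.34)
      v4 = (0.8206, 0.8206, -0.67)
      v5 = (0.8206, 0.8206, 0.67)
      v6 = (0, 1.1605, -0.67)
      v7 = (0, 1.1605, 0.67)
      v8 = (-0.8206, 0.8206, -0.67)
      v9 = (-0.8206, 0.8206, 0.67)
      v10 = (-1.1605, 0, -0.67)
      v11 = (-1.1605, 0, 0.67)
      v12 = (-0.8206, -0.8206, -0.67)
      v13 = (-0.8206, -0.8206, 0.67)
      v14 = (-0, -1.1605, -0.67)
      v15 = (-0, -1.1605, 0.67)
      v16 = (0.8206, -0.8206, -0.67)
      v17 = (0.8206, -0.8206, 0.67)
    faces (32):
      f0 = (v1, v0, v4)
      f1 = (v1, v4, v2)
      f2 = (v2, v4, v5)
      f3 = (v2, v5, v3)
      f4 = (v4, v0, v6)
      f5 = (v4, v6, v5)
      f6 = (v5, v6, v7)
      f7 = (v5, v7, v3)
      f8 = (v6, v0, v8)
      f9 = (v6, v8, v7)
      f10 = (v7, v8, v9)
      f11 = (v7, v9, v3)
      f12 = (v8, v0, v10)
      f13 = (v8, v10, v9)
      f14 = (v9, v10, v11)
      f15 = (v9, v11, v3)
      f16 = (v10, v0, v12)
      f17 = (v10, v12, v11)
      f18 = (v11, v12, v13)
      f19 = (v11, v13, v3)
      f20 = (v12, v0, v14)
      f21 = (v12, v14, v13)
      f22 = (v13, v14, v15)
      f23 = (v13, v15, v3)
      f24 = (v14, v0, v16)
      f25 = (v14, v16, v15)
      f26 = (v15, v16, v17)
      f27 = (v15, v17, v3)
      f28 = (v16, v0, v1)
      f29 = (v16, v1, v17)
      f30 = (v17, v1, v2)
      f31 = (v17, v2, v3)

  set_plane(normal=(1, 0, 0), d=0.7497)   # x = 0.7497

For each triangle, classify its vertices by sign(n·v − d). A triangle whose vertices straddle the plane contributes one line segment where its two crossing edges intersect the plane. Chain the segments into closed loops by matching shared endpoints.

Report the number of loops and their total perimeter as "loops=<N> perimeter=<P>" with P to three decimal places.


loops=1 perimeter=6.226

Straddling triangles (12 of 32):
  (v1,v0,v4) [+-+] → (0.7497, 0, -0.90717)–(0.7497, 0.7497, -0.727888)  len=0.7708
  (v2,v5,v3) [++-] → (0.7497, 0.7497, 0.727888)–(0.7497, 0, 0.90717)  len=0.7708
  (v4,v0,v6) [+--] → (0.7497, 0.7497, -0.727888)–(0.7497, 0.849967, -0.67)  len=0.1158
  (v4,v6,v5) [+-+] → (0.7497, 0.849967, -0.67)–(0.7497, 0.849967, 0.554224)  len=1.2242
  (v5,v6,v7) [+--] → (0.7497, 0.849967, 0.554224)–(0.7497, 0.849967, 0.67)  len=0.1158
  (v5,v7,v3) [+--] → (0.7497, 0.849967, 0.67)–(0.7497, 0.7497, 0.727888)  len=0.1158
  (v14,v0,v16) [--+] → (0.7497, -0.7497, -0.727888)–(0.7497, -0.849967, -0.67)  len=0.1158
  (v14,v16,v15) [-+-] → (0.7497, -0.849967, -0.67)–(0.7497, -0.849967, -0.554224)  len=0.1158
  (v15,v16,v17) [-++] → (0.7497, -0.849967, -0.554224)–(0.7497, -0.849967, 0.67)  len=1.2242
  (v15,v17,v3) [-+-] → (0.7497, -0.849967, 0.67)–(0.7497, -0.7497, 0.727888)  len=0.1158
  (v16,v0,v1) [+-+] → (0.7497, -0.7497, -0.727888)–(0.7497, 0, -0.90717)  len=0.7708
  (v17,v2,v3) [++-] → (0.7497, 0, 0.90717)–(0.7497, -0.7497, 0.727888)  len=0.7708

Chained into 1 loop(s):
  loop 1: 12 segments, perimeter = 6.2265
Total perimeter = 6.226


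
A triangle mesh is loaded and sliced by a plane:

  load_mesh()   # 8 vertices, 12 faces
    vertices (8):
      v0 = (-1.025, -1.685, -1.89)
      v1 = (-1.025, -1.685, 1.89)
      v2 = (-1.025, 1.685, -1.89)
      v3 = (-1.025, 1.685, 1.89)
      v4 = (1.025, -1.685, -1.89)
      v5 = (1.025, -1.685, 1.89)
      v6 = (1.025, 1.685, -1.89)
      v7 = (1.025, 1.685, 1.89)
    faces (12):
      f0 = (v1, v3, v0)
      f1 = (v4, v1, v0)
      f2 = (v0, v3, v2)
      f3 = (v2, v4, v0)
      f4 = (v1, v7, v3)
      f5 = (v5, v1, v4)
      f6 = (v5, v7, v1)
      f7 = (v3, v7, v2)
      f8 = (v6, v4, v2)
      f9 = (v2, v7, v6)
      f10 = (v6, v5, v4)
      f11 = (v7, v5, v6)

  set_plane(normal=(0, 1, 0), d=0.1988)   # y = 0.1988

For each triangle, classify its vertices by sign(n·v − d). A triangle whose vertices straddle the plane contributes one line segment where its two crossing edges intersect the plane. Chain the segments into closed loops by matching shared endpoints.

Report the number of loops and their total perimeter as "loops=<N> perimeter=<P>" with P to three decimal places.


Straddling triangles (8 of 12):
  (v1,v3,v0) [-+-] → (-1.025, 0.1988, 1.89)–(-1.025, 0.1988, 0.222986)  len=1.6670
  (v0,v3,v2) [-++] → (-1.025, 0.1988, 0.222986)–(-1.025, 0.1988, -1.89)  len=2.1130
  (v2,v4,v0) [+--] → (-0.120932, 0.1988, -1.89)–(-1.025, 0.1988, -1.89)  len=0.9041
  (v1,v7,v3) [-++] → (0.120932, 0.1988, 1.89)–(-1.025, 0.1988, 1.89)  len=1.1459
  (v5,v7,v1) [-+-] → (1.025, 0.1988, 1.89)–(0.120932, 0.1988, 1.89)  len=0.9041
  (v6,v4,v2) [+-+] → (1.025, 0.1988, -1.89)–(-0.120932, 0.1988, -1.89)  len=1.1459
  (v6,v5,v4) [+--] → (1.025, 0.1988, -0.222986)–(1.025, 0.1988, -1.89)  len=1.6670
  (v7,v5,v6) [+-+] → (1.025, 0.1988, 1.89)–(1.025, 0.1988, -0.222986)  len=2.1130

Chained into 1 loop(s):
  loop 1: 8 segments, perimeter = 11.6600
Total perimeter = 11.660

loops=1 perimeter=11.660


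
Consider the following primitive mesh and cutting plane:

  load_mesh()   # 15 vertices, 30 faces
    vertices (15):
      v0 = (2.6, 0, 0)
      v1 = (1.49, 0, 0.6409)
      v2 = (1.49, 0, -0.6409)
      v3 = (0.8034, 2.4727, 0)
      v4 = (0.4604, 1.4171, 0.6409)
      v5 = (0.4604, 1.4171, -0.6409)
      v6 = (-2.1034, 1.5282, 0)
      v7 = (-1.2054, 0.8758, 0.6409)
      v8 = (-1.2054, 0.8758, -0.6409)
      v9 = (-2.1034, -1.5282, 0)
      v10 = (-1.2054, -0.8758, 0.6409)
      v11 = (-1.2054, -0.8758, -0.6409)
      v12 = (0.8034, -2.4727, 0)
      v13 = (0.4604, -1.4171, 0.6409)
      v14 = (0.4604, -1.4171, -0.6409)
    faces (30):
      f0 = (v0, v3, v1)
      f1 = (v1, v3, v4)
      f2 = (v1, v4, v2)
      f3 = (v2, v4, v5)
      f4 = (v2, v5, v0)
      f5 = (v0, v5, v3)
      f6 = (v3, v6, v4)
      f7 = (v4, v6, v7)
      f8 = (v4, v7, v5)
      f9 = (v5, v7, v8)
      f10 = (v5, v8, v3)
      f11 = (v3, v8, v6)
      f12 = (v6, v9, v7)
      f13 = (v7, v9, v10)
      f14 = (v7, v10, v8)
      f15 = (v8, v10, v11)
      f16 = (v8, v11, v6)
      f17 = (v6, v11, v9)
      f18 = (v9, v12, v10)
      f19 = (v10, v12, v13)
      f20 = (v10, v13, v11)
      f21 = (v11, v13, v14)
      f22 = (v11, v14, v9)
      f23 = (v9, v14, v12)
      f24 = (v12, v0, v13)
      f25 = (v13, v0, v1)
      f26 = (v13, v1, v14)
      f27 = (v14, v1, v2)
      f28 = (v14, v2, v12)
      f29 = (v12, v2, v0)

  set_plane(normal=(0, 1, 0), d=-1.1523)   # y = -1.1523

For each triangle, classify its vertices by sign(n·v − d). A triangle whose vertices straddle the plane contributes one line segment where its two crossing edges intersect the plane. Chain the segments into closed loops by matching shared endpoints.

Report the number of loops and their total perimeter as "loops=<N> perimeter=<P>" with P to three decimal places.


Straddling triangles (14 of 30):
  (v6,v9,v7) [+-+] → (-2.1034, -1.1523, 0)–(-1.96298, -1.1523, 0.100214)  len=0.1725
  (v7,v9,v10) [+-+] → (-1.96298, -1.1523, 0.100214)–(-1.58599, -1.1523, 0.369274)  len=0.4632
  (v6,v11,v9) [++-] → (-1.58599, -1.1523, -0.369274)–(-2.1034, -1.1523, 0)  len=0.6357
  (v9,v12,v10) [--+] → (-0.85758, -1.1523, 0.529929)–(-1.58599, -1.1523, 0.369274)  len=0.7459
  (v10,v12,v13) [+--] → (-0.85758, -1.1523, 0.529929)–(-0.354497, -1.1523, 0.6409)  len=0.5152
  (v10,v13,v11) [+-+] → (-0.354497, -1.1523, 0.6409)–(-0.354497, -1.1523, 0.0138528)  len=0.6270
  (v11,v13,v14) [+--] → (-0.354497, -1.1523, 0.0138528)–(-0.354497, -1.1523, -0.6409)  len=0.6548
  (v11,v14,v9) [+--] → (-0.354497, -1.1523, -0.6409)–(-1.58599, -1.1523, -0.369274)  len=1.2611
  (v12,v0,v13) [-+-] → (1.76277, -1.1523, 0)–(0.860207, -1.1523, 0.521141)  len=1.0422
  (v13,v0,v1) [-++] → (0.860207, -1.1523, 0.521141)–(0.652792, -1.1523, 0.6409)  len=0.2395
  (v13,v1,v14) [-+-] → (0.652792, -1.1523, 0.6409)–(0.652792, -1.1523, -0.401382)  len=1.0423
  (v14,v1,v2) [-++] → (0.652792, -1.1523, -0.401382)–(0.652792, -1.1523, -0.6409)  len=0.2395
  (v14,v2,v12) [-+-] → (0.652792, -1.1523, -0.6409)–(1.17004, -1.1523, -0.342235)  len=0.5973
  (v12,v2,v0) [-++] → (1.17004, -1.1523, -0.342235)–(1.76277, -1.1523, 0)  len=0.6844

Chained into 2 loop(s):
  loop 1: 8 segments, perimeter = 5.0753
  loop 2: 6 segments, perimeter = 3.8452
Total perimeter = 8.921

loops=2 perimeter=8.921


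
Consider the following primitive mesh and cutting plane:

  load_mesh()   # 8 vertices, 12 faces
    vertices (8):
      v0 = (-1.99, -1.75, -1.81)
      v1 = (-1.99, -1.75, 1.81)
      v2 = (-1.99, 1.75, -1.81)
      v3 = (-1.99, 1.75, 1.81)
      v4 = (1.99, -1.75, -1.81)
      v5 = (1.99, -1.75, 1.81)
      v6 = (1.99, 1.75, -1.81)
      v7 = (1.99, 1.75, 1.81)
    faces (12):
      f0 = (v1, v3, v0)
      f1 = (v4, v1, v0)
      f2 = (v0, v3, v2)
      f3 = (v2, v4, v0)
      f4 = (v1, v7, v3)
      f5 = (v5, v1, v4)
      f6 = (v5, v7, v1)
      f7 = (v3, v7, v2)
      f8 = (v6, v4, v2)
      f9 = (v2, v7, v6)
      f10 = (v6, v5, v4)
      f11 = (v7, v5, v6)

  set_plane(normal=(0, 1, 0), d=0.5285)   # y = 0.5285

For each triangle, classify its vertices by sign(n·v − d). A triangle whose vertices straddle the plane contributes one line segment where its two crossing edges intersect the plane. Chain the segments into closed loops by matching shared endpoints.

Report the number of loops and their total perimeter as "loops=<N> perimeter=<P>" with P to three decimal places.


Straddling triangles (8 of 12):
  (v1,v3,v0) [-+-] → (-1.99, 0.5285, 1.81)–(-1.99, 0.5285, 0.54662)  len=1.2634
  (v0,v3,v2) [-++] → (-1.99, 0.5285, 0.54662)–(-1.99, 0.5285, -1.81)  len=2.3566
  (v2,v4,v0) [+--] → (-0.60098, 0.5285, -1.81)–(-1.99, 0.5285, -1.81)  len=1.3890
  (v1,v7,v3) [-++] → (0.60098, 0.5285, 1.81)–(-1.99, 0.5285, 1.81)  len=2.5910
  (v5,v7,v1) [-+-] → (1.99, 0.5285, 1.81)–(0.60098, 0.5285, 1.81)  len=1.3890
  (v6,v4,v2) [+-+] → (1.99, 0.5285, -1.81)–(-0.60098, 0.5285, -1.81)  len=2.5910
  (v6,v5,v4) [+--] → (1.99, 0.5285, -0.54662)–(1.99, 0.5285, -1.81)  len=1.2634
  (v7,v5,v6) [+-+] → (1.99, 0.5285, 1.81)–(1.99, 0.5285, -0.54662)  len=2.3566

Chained into 1 loop(s):
  loop 1: 8 segments, perimeter = 15.2000
Total perimeter = 15.200

loops=1 perimeter=15.200


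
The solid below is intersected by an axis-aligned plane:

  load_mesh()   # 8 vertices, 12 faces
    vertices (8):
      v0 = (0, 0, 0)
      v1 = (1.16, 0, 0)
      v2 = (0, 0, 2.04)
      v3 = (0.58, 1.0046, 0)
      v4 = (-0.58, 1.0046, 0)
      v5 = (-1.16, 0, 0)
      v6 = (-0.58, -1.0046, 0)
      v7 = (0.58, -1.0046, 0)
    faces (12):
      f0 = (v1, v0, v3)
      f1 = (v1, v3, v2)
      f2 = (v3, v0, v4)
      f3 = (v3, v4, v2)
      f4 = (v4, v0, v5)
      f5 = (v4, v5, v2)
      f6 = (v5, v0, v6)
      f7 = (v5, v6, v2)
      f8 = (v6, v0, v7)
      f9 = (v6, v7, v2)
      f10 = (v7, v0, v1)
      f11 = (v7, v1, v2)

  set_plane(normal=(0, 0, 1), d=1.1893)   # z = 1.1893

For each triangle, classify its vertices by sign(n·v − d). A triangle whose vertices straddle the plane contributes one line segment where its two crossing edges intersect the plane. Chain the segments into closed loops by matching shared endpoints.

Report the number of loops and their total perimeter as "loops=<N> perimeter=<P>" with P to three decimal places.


loops=1 perimeter=2.902

Straddling triangles (6 of 12):
  (v1,v3,v2) [--+] → (0.241866, 0.418928, 1.1893)–(0.483731, 0, 1.1893)  len=0.4837
  (v3,v4,v2) [--+] → (-0.241866, 0.418928, 1.1893)–(0.241866, 0.418928, 1.1893)  len=0.4837
  (v4,v5,v2) [--+] → (-0.483731, 0, 1.1893)–(-0.241866, 0.418928, 1.1893)  len=0.4837
  (v5,v6,v2) [--+] → (-0.241866, -0.418928, 1.1893)–(-0.483731, 0, 1.1893)  len=0.4837
  (v6,v7,v2) [--+] → (0.241866, -0.418928, 1.1893)–(-0.241866, -0.418928, 1.1893)  len=0.4837
  (v7,v1,v2) [--+] → (0.483731, 0, 1.1893)–(0.241866, -0.418928, 1.1893)  len=0.4837

Chained into 1 loop(s):
  loop 1: 6 segments, perimeter = 2.9024
Total perimeter = 2.902


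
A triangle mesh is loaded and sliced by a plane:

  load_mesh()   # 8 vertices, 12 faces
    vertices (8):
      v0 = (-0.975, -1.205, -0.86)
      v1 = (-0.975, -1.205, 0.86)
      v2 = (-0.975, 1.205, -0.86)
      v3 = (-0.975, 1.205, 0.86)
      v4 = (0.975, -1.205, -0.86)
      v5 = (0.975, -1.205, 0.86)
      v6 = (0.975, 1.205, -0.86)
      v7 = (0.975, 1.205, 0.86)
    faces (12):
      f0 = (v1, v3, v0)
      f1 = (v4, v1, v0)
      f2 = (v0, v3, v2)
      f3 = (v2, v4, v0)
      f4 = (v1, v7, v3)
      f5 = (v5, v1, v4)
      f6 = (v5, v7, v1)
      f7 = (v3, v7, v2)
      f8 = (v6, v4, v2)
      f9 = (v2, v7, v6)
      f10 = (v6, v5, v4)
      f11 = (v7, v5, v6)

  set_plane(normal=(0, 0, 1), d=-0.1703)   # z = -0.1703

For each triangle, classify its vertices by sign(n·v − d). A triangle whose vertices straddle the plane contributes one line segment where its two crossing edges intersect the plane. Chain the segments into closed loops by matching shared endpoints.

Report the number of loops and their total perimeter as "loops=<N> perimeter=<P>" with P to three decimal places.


loops=1 perimeter=8.720

Straddling triangles (8 of 12):
  (v1,v3,v0) [++-] → (-0.975, -0.238618, -0.1703)–(-0.975, -1.205, -0.1703)  len=0.9664
  (v4,v1,v0) [-+-] → (0.193073, -1.205, -0.1703)–(-0.975, -1.205, -0.1703)  len=1.1681
  (v0,v3,v2) [-+-] → (-0.975, -0.238618, -0.1703)–(-0.975, 1.205, -0.1703)  len=1.4436
  (v5,v1,v4) [++-] → (0.193073, -1.205, -0.1703)–(0.975, -1.205, -0.1703)  len=0.7819
  (v3,v7,v2) [++-] → (-0.193073, 1.205, -0.1703)–(-0.975, 1.205, -0.1703)  len=0.7819
  (v2,v7,v6) [-+-] → (-0.193073, 1.205, -0.1703)–(0.975, 1.205, -0.1703)  len=1.1681
  (v6,v5,v4) [-+-] → (0.975, 0.238618, -0.1703)–(0.975, -1.205, -0.1703)  len=1.4436
  (v7,v5,v6) [++-] → (0.975, 0.238618, -0.1703)–(0.975, 1.205, -0.1703)  len=0.9664

Chained into 1 loop(s):
  loop 1: 8 segments, perimeter = 8.7200
Total perimeter = 8.720


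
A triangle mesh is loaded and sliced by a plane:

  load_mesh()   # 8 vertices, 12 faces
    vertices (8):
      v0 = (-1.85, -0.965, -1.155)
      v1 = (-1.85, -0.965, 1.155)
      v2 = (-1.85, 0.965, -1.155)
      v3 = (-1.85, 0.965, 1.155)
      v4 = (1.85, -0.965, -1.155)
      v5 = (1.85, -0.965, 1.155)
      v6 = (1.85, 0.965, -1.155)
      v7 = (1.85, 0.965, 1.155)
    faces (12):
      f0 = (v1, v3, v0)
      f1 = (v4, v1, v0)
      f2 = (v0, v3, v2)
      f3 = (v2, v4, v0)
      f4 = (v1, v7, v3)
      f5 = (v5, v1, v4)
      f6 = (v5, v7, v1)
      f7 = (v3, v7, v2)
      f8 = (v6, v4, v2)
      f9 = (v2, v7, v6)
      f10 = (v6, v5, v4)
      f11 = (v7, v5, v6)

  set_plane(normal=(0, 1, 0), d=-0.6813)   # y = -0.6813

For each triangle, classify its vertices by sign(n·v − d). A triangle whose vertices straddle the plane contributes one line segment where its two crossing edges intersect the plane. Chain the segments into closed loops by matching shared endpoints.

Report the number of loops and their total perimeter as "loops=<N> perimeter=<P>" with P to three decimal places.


loops=1 perimeter=12.020

Straddling triangles (8 of 12):
  (v1,v3,v0) [-+-] → (-1.85, -0.6813, 1.155)–(-1.85, -0.6813, -0.815442)  len=1.9704
  (v0,v3,v2) [-++] → (-1.85, -0.6813, -0.815442)–(-1.85, -0.6813, -1.155)  len=0.3396
  (v2,v4,v0) [+--] → (1.30612, -0.6813, -1.155)–(-1.85, -0.6813, -1.155)  len=3.1561
  (v1,v7,v3) [-++] → (-1.30612, -0.6813, 1.155)–(-1.85, -0.6813, 1.155)  len=0.5439
  (v5,v7,v1) [-+-] → (1.85, -0.6813, 1.155)–(-1.30612, -0.6813, 1.155)  len=3.1561
  (v6,v4,v2) [+-+] → (1.85, -0.6813, -1.155)–(1.30612, -0.6813, -1.155)  len=0.5439
  (v6,v5,v4) [+--] → (1.85, -0.6813, 0.815442)–(1.85, -0.6813, -1.155)  len=1.9704
  (v7,v5,v6) [+-+] → (1.85, -0.6813, 1.155)–(1.85, -0.6813, 0.815442)  len=0.3396

Chained into 1 loop(s):
  loop 1: 8 segments, perimeter = 12.0200
Total perimeter = 12.020


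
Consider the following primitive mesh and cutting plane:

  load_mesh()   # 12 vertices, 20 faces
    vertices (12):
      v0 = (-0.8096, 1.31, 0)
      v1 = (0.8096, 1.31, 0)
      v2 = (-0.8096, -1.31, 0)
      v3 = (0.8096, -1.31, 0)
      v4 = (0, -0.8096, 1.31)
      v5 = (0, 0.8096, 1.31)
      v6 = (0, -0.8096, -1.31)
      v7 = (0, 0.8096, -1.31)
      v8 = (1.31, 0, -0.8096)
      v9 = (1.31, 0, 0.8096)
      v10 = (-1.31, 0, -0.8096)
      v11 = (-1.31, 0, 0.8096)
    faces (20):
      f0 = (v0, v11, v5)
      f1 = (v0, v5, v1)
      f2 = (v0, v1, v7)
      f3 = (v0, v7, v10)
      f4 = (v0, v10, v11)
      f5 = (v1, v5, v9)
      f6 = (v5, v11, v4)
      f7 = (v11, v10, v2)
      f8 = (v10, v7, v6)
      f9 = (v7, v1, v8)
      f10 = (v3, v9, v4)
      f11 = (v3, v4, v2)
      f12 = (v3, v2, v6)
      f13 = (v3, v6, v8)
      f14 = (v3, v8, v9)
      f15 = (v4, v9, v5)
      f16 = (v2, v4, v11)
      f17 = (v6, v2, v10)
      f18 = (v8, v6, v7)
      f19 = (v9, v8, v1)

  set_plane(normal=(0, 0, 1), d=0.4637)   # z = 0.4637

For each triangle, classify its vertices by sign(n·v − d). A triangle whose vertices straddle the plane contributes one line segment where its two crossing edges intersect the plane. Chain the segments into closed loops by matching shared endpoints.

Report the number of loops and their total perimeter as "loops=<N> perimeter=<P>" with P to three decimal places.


loops=1 perimeter=7.731

Straddling triangles (10 of 20):
  (v0,v11,v5) [-++] → (-1.09621, 0.559695, 0.4637)–(-0.523026, 1.13287, 0.4637)  len=0.8106
  (v0,v5,v1) [-+-] → (-0.523026, 1.13287, 0.4637)–(0.523026, 1.13287, 0.4637)  len=1.0461
  (v0,v10,v11) [--+] → (-1.31, 0, 0.4637)–(-1.09621, 0.559695, 0.4637)  len=0.5991
  (v1,v5,v9) [-++] → (0.523026, 1.13287, 0.4637)–(1.09621, 0.559695, 0.4637)  len=0.8106
  (v11,v10,v2) [+--] → (-1.31, 0, 0.4637)–(-1.09621, -0.559695, 0.4637)  len=0.5991
  (v3,v9,v4) [-++] → (1.09621, -0.559695, 0.4637)–(0.523026, -1.13287, 0.4637)  len=0.8106
  (v3,v4,v2) [-+-] → (0.523026, -1.13287, 0.4637)–(-0.523026, -1.13287, 0.4637)  len=1.0461
  (v3,v8,v9) [--+] → (1.31, 0, 0.4637)–(1.09621, -0.559695, 0.4637)  len=0.5991
  (v2,v4,v11) [-++] → (-0.523026, -1.13287, 0.4637)–(-1.09621, -0.559695, 0.4637)  len=0.8106
  (v9,v8,v1) [+--] → (1.31, 0, 0.4637)–(1.09621, 0.559695, 0.4637)  len=0.5991

Chained into 1 loop(s):
  loop 1: 10 segments, perimeter = 7.7310
Total perimeter = 7.731


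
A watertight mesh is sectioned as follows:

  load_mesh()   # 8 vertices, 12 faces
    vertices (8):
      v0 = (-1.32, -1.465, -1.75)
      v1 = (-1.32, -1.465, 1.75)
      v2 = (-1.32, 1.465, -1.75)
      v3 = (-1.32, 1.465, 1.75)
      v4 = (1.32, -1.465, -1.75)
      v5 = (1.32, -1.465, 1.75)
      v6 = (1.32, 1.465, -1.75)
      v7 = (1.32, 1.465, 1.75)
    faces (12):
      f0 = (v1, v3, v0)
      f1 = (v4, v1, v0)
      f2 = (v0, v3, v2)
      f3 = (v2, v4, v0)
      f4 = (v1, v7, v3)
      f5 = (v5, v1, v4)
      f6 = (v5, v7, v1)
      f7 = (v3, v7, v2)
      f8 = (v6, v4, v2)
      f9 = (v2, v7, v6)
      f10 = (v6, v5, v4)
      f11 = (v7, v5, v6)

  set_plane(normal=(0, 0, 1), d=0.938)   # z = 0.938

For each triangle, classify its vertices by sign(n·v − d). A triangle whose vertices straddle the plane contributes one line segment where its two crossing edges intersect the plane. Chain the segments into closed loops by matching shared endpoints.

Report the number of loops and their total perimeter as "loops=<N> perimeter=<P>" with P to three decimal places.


loops=1 perimeter=11.140

Straddling triangles (8 of 12):
  (v1,v3,v0) [++-] → (-1.32, 0.78524, 0.938)–(-1.32, -1.465, 0.938)  len=2.2502
  (v4,v1,v0) [-+-] → (-0.70752, -1.465, 0.938)–(-1.32, -1.465, 0.938)  len=0.6125
  (v0,v3,v2) [-+-] → (-1.32, 0.78524, 0.938)–(-1.32, 1.465, 0.938)  len=0.6798
  (v5,v1,v4) [++-] → (-0.70752, -1.465, 0.938)–(1.32, -1.465, 0.938)  len=2.0275
  (v3,v7,v2) [++-] → (0.70752, 1.465, 0.938)–(-1.32, 1.465, 0.938)  len=2.0275
  (v2,v7,v6) [-+-] → (0.70752, 1.465, 0.938)–(1.32, 1.465, 0.938)  len=0.6125
  (v6,v5,v4) [-+-] → (1.32, -0.78524, 0.938)–(1.32, -1.465, 0.938)  len=0.6798
  (v7,v5,v6) [++-] → (1.32, -0.78524, 0.938)–(1.32, 1.465, 0.938)  len=2.2502

Chained into 1 loop(s):
  loop 1: 8 segments, perimeter = 11.1400
Total perimeter = 11.140


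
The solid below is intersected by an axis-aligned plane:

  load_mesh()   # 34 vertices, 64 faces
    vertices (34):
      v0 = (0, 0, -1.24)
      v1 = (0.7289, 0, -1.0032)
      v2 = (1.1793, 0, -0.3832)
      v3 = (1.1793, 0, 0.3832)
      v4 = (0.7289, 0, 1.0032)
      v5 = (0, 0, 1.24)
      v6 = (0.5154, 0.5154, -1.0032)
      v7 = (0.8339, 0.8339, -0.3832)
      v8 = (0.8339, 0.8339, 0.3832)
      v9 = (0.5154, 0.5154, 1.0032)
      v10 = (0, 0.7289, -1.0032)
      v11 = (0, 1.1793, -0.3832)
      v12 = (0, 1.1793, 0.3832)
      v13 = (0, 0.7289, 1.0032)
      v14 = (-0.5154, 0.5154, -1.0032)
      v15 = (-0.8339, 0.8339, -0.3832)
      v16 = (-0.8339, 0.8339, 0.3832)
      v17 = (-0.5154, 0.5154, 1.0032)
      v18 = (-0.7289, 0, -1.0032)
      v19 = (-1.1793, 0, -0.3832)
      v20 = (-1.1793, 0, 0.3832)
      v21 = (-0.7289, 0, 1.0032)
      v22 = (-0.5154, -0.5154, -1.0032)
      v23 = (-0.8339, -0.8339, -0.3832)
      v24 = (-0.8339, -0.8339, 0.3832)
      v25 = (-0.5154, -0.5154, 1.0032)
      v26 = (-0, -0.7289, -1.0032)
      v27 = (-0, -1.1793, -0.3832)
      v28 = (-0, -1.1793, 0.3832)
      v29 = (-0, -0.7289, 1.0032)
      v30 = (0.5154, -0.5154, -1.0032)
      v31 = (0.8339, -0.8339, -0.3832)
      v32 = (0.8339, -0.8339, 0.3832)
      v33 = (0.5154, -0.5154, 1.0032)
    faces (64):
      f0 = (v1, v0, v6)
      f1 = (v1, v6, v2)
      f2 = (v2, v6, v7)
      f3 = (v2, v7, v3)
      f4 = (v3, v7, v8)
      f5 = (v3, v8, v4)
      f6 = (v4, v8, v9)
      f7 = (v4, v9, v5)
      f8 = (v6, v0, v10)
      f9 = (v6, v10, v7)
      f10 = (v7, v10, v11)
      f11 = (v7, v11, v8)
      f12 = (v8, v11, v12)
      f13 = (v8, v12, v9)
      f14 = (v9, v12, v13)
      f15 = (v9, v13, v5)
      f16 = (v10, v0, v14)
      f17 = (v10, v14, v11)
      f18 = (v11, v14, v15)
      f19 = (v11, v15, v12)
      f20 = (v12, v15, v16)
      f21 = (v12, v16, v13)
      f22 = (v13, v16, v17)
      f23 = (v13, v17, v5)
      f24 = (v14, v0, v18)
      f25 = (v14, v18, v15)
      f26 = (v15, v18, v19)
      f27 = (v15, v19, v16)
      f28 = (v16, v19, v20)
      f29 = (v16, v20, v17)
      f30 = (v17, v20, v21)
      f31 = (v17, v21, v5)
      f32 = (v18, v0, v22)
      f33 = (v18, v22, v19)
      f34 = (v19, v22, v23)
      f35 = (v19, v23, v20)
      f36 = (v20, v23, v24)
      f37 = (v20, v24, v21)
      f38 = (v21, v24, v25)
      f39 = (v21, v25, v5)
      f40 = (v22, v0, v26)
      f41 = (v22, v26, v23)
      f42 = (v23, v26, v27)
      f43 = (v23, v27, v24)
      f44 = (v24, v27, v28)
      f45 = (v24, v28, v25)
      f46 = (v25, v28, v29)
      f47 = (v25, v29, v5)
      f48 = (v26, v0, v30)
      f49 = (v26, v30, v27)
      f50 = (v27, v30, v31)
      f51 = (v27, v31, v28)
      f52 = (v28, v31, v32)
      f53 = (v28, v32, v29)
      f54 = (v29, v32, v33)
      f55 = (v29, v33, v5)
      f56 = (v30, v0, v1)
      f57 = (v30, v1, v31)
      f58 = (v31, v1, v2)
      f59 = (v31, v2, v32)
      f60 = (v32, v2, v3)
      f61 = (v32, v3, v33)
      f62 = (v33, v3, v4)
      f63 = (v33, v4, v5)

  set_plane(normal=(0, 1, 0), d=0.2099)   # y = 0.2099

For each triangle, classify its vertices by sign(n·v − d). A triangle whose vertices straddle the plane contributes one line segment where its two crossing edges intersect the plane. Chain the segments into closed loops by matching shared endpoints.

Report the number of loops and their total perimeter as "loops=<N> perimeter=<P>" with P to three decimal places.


Straddling triangles (20 of 64):
  (v1,v0,v6) [--+] → (0.2099, 0.2099, -1.14356)–(0.641951, 0.2099, -1.0032)  len=0.4543
  (v1,v6,v2) [-+-] → (0.641951, 0.2099, -1.0032)–(0.908922, 0.2099, -0.635699)  len=0.4542
  (v2,v6,v7) [-++] → (0.908922, 0.2099, -0.635699)–(1.09236, 0.2099, -0.3832)  len=0.3121
  (v2,v7,v3) [-+-] → (1.09236, 0.2099, -0.3832)–(1.09236, 0.2099, 0.19029)  len=0.5735
  (v3,v7,v8) [-++] → (1.09236, 0.2099, 0.19029)–(1.09236, 0.2099, 0.3832)  len=0.1929
  (v3,v8,v4) [-+-] → (1.09236, 0.2099, 0.3832)–(0.755329, 0.2099, 0.847141)  len=0.5734
  (v4,v8,v9) [-++] → (0.755329, 0.2099, 0.847141)–(0.641951, 0.2099, 1.0032)  len=0.1929
  (v4,v9,v5) [-+-] → (0.641951, 0.2099, 1.0032)–(0.2099, 0.2099, 1.14356)  len=0.4543
  (v6,v0,v10) [+-+] → (0.2099, 0.2099, -1.14356)–(0, 0.2099, -1.17181)  len=0.2118
  (v9,v13,v5) [++-] → (0, 0.2099, 1.17181)–(0.2099, 0.2099, 1.14356)  len=0.2118
  (v10,v0,v14) [+-+] → (0, 0.2099, -1.17181)–(-0.2099, 0.2099, -1.14356)  len=0.2118
  (v13,v17,v5) [++-] → (-0.2099, 0.2099, 1.14356)–(0, 0.2099, 1.17181)  len=0.2118
  (v14,v0,v18) [+--] → (-0.2099, 0.2099, -1.14356)–(-0.641951, 0.2099, -1.0032)  len=0.4543
  (v14,v18,v15) [+-+] → (-0.641951, 0.2099, -1.0032)–(-0.755329, 0.2099, -0.847141)  len=0.1929
  (v15,v18,v19) [+--] → (-0.755329, 0.2099, -0.847141)–(-1.09236, 0.2099, -0.3832)  len=0.5734
  (v15,v19,v16) [+-+] → (-1.09236, 0.2099, -0.3832)–(-1.09236, 0.2099, -0.19029)  len=0.1929
  (v16,v19,v20) [+--] → (-1.09236, 0.2099, -0.19029)–(-1.09236, 0.2099, 0.3832)  len=0.5735
  (v16,v20,v17) [+-+] → (-1.09236, 0.2099, 0.3832)–(-0.908922, 0.2099, 0.635699)  len=0.3121
  (v17,v20,v21) [+--] → (-0.908922, 0.2099, 0.635699)–(-0.641951, 0.2099, 1.0032)  len=0.4542
  (v17,v21,v5) [+--] → (-0.641951, 0.2099, 1.0032)–(-0.2099, 0.2099, 1.14356)  len=0.4543

Chained into 1 loop(s):
  loop 1: 20 segments, perimeter = 7.2624
Total perimeter = 7.262

loops=1 perimeter=7.262


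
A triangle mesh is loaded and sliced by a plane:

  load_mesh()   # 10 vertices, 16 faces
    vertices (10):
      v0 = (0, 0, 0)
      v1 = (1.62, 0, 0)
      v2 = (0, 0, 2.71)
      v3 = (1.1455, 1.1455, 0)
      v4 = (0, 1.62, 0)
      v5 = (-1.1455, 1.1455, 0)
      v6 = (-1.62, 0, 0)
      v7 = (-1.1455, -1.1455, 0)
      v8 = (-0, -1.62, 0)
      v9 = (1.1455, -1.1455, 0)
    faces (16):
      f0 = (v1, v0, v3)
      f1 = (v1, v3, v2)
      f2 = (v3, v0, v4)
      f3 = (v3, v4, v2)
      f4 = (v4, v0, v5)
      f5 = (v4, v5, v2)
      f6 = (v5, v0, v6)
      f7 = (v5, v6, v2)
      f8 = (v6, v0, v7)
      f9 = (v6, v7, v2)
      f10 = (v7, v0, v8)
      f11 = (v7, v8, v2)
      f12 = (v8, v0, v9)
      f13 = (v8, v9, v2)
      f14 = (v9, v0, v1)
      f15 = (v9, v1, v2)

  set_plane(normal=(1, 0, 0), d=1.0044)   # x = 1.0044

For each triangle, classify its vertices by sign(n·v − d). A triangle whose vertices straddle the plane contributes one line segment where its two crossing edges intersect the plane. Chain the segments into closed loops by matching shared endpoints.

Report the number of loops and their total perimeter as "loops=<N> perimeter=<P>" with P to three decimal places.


Straddling triangles (8 of 16):
  (v1,v0,v3) [+-+] → (1.0044, 0, 0)–(1.0044, 1.0044, 0)  len=1.0044
  (v1,v3,v2) [++-] → (1.0044, 1.0044, 0.333811)–(1.0044, 0, 1.0298)  len=1.2220
  (v3,v0,v4) [+--] → (1.0044, 1.0044, 0)–(1.0044, 1.20395, 0)  len=0.1995
  (v3,v4,v2) [+--] → (1.0044, 1.20395, 0)–(1.0044, 1.0044, 0.333811)  len=0.3889
  (v8,v0,v9) [--+] → (1.0044, -1.0044, 0)–(1.0044, -1.20395, 0)  len=0.1995
  (v8,v9,v2) [-+-] → (1.0044, -1.20395, 0)–(1.0044, -1.0044, 0.333811)  len=0.3889
  (v9,v0,v1) [+-+] → (1.0044, -1.0044, 0)–(1.0044, 0, 0)  len=1.0044
  (v9,v1,v2) [++-] → (1.0044, 0, 1.0298)–(1.0044, -1.0044, 0.333811)  len=1.2220

Chained into 1 loop(s):
  loop 1: 8 segments, perimeter = 5.6297
Total perimeter = 5.630

loops=1 perimeter=5.630


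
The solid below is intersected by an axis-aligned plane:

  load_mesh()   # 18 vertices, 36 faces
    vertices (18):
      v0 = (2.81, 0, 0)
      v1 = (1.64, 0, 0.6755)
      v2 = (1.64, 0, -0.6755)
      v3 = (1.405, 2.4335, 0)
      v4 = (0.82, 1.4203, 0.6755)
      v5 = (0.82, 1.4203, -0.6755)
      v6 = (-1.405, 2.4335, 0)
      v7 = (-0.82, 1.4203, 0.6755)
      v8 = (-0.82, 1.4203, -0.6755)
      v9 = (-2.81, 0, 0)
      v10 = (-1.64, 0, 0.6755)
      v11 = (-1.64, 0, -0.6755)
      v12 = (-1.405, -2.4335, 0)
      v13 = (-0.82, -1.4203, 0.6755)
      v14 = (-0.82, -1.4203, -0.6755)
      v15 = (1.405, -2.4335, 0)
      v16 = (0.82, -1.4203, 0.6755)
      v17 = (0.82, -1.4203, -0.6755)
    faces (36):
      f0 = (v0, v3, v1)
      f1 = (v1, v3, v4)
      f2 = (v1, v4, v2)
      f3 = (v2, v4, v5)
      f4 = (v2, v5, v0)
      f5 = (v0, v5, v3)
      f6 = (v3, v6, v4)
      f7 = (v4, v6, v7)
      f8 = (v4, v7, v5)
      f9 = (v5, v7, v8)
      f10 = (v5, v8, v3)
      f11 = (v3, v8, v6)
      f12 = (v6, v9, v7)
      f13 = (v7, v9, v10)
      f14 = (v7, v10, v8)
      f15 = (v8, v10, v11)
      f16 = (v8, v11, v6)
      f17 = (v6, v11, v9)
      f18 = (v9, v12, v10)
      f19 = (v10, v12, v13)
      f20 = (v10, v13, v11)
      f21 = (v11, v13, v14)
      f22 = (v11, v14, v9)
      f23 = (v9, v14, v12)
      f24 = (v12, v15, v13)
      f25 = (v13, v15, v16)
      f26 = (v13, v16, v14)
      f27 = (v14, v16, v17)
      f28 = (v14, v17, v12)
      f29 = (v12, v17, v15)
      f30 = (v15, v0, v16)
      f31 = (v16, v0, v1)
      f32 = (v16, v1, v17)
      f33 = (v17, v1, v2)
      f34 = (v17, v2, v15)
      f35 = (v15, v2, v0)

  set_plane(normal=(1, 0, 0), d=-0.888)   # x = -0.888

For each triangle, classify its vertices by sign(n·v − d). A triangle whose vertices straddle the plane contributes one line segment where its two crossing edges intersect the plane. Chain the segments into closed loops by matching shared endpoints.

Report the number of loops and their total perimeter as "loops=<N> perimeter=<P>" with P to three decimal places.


Straddling triangles (16 of 36):
  (v3,v6,v4) [+-+] → (-0.888, 2.4335, 0)–(-0.888, 2.19807, 0.156959)  len=0.2830
  (v4,v6,v7) [+-+] → (-0.888, 2.19807, 0.156959)–(-0.888, 1.53807, 0.59698)  len=0.7932
  (v3,v8,v6) [++-] → (-0.888, 1.53807, -0.59698)–(-0.888, 2.4335, 0)  len=1.0762
  (v6,v9,v7) [--+] → (-0.888, 1.37177, 0.652418)–(-0.888, 1.53807, 0.59698)  len=0.1753
  (v7,v9,v10) [+--] → (-0.888, 1.37177, 0.652418)–(-0.888, 1.30252, 0.6755)  len=0.0730
  (v7,v10,v8) [+-+] → (-0.888, 1.30252, 0.6755)–(-0.888, 1.30252, -0.563466)  len=1.2390
  (v8,v10,v11) [+--] → (-0.888, 1.30252, -0.563466)–(-0.888, 1.30252, -0.6755)  len=0.1120
  (v8,v11,v6) [+--] → (-0.888, 1.30252, -0.6755)–(-0.888, 1.53807, -0.59698)  len=0.2483
  (v10,v12,v13) [--+] → (-0.888, -1.53807, 0.59698)–(-0.888, -1.30252, 0.6755)  len=0.2483
  (v10,v13,v11) [-+-] → (-0.888, -1.30252, 0.6755)–(-0.888, -1.30252, 0.563466)  len=0.1120
  (v11,v13,v14) [-++] → (-0.888, -1.30252, 0.563466)–(-0.888, -1.30252, -0.6755)  len=1.2390
  (v11,v14,v9) [-+-] → (-0.888, -1.30252, -0.6755)–(-0.888, -1.37177, -0.652418)  len=0.0730
  (v9,v14,v12) [-+-] → (-0.888, -1.37177, -0.652418)–(-0.888, -1.53807, -0.59698)  len=0.1753
  (v12,v15,v13) [-++] → (-0.888, -2.4335, 0)–(-0.888, -1.53807, 0.59698)  len=1.0762
  (v14,v17,v12) [++-] → (-0.888, -2.19807, -0.156959)–(-0.888, -1.53807, -0.59698)  len=0.7932
  (v12,v17,v15) [-++] → (-0.888, -2.19807, -0.156959)–(-0.888, -2.4335, 0)  len=0.2830

Chained into 2 loop(s):
  loop 1: 8 segments, perimeter = 4.0000
  loop 2: 8 segments, perimeter = 4.0000
Total perimeter = 8.000

loops=2 perimeter=8.000


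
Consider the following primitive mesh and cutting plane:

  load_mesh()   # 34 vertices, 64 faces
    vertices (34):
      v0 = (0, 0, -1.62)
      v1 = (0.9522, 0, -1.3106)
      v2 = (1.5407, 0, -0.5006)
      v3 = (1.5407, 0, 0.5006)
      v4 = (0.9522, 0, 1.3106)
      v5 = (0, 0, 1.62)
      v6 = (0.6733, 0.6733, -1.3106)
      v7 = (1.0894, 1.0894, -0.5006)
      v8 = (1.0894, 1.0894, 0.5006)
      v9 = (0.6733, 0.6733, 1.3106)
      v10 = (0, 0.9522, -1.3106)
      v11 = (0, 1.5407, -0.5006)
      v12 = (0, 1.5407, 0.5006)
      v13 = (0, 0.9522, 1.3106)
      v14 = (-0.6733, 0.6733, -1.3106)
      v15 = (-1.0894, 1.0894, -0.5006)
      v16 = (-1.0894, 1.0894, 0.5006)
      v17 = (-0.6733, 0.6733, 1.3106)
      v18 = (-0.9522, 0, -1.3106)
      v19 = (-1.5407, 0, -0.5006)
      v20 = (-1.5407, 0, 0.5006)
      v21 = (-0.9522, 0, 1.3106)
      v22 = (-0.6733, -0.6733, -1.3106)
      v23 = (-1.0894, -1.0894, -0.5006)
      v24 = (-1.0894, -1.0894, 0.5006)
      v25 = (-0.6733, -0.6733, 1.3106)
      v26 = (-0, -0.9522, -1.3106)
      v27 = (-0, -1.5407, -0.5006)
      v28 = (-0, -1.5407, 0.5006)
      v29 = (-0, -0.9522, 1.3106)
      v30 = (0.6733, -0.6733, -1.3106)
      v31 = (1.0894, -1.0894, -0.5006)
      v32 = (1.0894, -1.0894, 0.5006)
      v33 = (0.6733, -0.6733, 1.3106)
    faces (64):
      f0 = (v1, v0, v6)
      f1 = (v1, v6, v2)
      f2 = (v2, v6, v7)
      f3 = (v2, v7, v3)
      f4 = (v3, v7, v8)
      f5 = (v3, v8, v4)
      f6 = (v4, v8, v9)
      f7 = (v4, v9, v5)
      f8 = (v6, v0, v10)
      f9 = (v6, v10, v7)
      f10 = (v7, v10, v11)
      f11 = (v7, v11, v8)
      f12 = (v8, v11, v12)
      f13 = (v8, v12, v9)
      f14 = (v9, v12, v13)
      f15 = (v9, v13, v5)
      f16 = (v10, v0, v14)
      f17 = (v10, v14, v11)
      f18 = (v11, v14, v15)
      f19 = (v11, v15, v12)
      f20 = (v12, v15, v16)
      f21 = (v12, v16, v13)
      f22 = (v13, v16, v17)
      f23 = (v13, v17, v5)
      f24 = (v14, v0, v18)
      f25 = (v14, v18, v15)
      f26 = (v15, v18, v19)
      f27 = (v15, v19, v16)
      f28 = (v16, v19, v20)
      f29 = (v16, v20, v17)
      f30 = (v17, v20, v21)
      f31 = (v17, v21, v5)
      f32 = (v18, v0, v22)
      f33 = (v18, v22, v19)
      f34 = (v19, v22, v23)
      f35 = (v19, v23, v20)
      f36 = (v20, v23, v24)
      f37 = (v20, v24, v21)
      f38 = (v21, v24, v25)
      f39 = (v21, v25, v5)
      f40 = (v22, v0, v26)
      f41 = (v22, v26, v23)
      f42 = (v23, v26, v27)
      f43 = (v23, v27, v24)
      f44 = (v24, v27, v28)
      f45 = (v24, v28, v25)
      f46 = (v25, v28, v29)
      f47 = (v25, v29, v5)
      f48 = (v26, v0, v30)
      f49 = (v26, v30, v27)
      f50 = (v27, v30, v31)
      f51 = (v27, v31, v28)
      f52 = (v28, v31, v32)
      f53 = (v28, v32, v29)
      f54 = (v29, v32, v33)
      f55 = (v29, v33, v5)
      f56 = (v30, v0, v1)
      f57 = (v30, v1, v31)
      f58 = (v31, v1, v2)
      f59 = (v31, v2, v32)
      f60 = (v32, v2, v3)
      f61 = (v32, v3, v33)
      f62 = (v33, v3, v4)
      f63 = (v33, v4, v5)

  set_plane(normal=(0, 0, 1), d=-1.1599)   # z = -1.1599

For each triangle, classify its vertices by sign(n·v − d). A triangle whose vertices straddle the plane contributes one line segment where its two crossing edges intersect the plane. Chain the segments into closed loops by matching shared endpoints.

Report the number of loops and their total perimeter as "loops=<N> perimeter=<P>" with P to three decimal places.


loops=1 perimeter=6.501

Straddling triangles (16 of 64):
  (v1,v6,v2) [--+] → (0.834679, 0.548033, -1.1599)–(1.06169, 0, -1.1599)  len=0.5932
  (v2,v6,v7) [+-+] → (0.834679, 0.548033, -1.1599)–(0.750715, 0.750715, -1.1599)  len=0.2194
  (v6,v10,v7) [--+] → (0.202682, 0.977726, -1.1599)–(0.750715, 0.750715, -1.1599)  len=0.5932
  (v7,v10,v11) [+-+] → (0.202682, 0.977726, -1.1599)–(0, 1.06169, -1.1599)  len=0.2194
  (v10,v14,v11) [--+] → (-0.548033, 0.834679, -1.1599)–(0, 1.06169, -1.1599)  len=0.5932
  (v11,v14,v15) [+-+] → (-0.548033, 0.834679, -1.1599)–(-0.750715, 0.750715, -1.1599)  len=0.2194
  (v14,v18,v15) [--+] → (-0.977726, 0.202682, -1.1599)–(-0.750715, 0.750715, -1.1599)  len=0.5932
  (v15,v18,v19) [+-+] → (-0.977726, 0.202682, -1.1599)–(-1.06169, 0, -1.1599)  len=0.2194
  (v18,v22,v19) [--+] → (-0.834679, -0.548033, -1.1599)–(-1.06169, 0, -1.1599)  len=0.5932
  (v19,v22,v23) [+-+] → (-0.834679, -0.548033, -1.1599)–(-0.750715, -0.750715, -1.1599)  len=0.2194
  (v22,v26,v23) [--+] → (-0.202682, -0.977726, -1.1599)–(-0.750715, -0.750715, -1.1599)  len=0.5932
  (v23,v26,v27) [+-+] → (-0.202682, -0.977726, -1.1599)–(0, -1.06169, -1.1599)  len=0.2194
  (v26,v30,v27) [--+] → (0.548033, -0.834679, -1.1599)–(0, -1.06169, -1.1599)  len=0.5932
  (v27,v30,v31) [+-+] → (0.548033, -0.834679, -1.1599)–(0.750715, -0.750715, -1.1599)  len=0.2194
  (v30,v1,v31) [--+] → (0.977726, -0.202682, -1.1599)–(0.750715, -0.750715, -1.1599)  len=0.5932
  (v31,v1,v2) [+-+] → (0.977726, -0.202682, -1.1599)–(1.06169, 0, -1.1599)  len=0.2194

Chained into 1 loop(s):
  loop 1: 16 segments, perimeter = 6.5006
Total perimeter = 6.501


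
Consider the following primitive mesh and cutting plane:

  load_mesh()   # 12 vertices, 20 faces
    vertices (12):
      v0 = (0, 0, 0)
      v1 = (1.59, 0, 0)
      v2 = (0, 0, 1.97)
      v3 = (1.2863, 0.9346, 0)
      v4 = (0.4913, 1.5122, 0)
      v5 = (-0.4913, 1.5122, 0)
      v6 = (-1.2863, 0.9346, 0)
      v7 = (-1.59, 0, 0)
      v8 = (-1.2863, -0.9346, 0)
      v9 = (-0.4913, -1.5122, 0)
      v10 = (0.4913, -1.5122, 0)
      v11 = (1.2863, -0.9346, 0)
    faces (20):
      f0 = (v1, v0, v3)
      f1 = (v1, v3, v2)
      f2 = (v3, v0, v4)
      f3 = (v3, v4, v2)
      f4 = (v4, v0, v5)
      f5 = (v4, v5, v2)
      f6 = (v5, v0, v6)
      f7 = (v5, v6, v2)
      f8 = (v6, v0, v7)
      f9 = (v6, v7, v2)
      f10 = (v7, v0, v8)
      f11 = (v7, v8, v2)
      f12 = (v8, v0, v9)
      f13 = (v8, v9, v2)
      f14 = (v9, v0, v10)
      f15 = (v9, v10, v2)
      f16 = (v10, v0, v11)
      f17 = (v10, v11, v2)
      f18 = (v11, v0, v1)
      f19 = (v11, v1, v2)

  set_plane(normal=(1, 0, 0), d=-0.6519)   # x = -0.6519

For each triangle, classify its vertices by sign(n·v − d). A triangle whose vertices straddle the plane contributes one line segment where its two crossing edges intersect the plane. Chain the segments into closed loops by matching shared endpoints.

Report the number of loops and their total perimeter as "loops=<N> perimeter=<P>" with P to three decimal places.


loops=1 perimeter=6.491

Straddling triangles (8 of 20):
  (v5,v0,v6) [++-] → (-0.6519, 0.473658, 0)–(-0.6519, 1.39552, 0)  len=0.9219
  (v5,v6,v2) [+-+] → (-0.6519, 1.39552, 0)–(-0.6519, 0.473658, 0.971599)  len=1.3393
  (v6,v0,v7) [-+-] → (-0.6519, 0.473658, 0)–(-0.6519, 0, 0)  len=0.4737
  (v6,v7,v2) [--+] → (-0.6519, 0, 1.1623)–(-0.6519, 0.473658, 0.971599)  len=0.5106
  (v7,v0,v8) [-+-] → (-0.6519, 0, 0)–(-0.6519, -0.473658, 0)  len=0.4737
  (v7,v8,v2) [--+] → (-0.6519, -0.473658, 0.971599)–(-0.6519, 0, 1.1623)  len=0.5106
  (v8,v0,v9) [-++] → (-0.6519, -0.473658, 0)–(-0.6519, -1.39552, 0)  len=0.9219
  (v8,v9,v2) [-++] → (-0.6519, -1.39552, 0)–(-0.6519, -0.473658, 0.971599)  len=1.3393

Chained into 1 loop(s):
  loop 1: 8 segments, perimeter = 6.4909
Total perimeter = 6.491


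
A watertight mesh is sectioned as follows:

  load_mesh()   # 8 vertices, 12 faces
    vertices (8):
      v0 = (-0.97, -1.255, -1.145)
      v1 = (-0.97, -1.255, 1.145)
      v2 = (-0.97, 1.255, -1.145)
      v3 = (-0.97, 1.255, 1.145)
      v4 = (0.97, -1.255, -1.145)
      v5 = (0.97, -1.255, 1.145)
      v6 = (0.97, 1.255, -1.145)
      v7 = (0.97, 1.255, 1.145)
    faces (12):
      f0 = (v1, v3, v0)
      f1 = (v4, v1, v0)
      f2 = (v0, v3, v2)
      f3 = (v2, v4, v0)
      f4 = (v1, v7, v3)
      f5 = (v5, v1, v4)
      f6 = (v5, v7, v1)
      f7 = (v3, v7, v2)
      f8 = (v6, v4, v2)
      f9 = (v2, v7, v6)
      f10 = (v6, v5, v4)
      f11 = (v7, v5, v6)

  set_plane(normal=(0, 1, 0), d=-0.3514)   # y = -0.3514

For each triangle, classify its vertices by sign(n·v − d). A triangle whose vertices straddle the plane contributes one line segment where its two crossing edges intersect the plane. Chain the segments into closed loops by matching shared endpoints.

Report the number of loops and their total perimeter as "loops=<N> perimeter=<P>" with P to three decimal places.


loops=1 perimeter=8.460

Straddling triangles (8 of 12):
  (v1,v3,v0) [-+-] → (-0.97, -0.3514, 1.145)–(-0.97, -0.3514, -0.3206)  len=1.4656
  (v0,v3,v2) [-++] → (-0.97, -0.3514, -0.3206)–(-0.97, -0.3514, -1.145)  len=0.8244
  (v2,v4,v0) [+--] → (0.2716, -0.3514, -1.145)–(-0.97, -0.3514, -1.145)  len=1.2416
  (v1,v7,v3) [-++] → (-0.2716, -0.3514, 1.145)–(-0.97, -0.3514, 1.145)  len=0.6984
  (v5,v7,v1) [-+-] → (0.97, -0.3514, 1.145)–(-0.2716, -0.3514, 1.145)  len=1.2416
  (v6,v4,v2) [+-+] → (0.97, -0.3514, -1.145)–(0.2716, -0.3514, -1.145)  len=0.6984
  (v6,v5,v4) [+--] → (0.97, -0.3514, 0.3206)–(0.97, -0.3514, -1.145)  len=1.4656
  (v7,v5,v6) [+-+] → (0.97, -0.3514, 1.145)–(0.97, -0.3514, 0.3206)  len=0.8244

Chained into 1 loop(s):
  loop 1: 8 segments, perimeter = 8.4600
Total perimeter = 8.460
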